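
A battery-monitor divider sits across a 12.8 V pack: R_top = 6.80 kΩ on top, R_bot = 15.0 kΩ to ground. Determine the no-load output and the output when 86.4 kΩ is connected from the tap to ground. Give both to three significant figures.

Unloaded: 8.81 V; loaded: 8.35 V

Open-circuit: V = 12.8 × 15.0/(6.80 + 15.0) = 8.81 V.
With the load, R_bot becomes R_bot‖R_L = 12.78 kΩ, so V = 12.8 × 12.78/19.58 = 8.35 V.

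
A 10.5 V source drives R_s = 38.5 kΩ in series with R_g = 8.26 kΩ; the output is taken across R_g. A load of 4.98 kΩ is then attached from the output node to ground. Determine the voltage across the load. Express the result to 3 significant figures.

The load sits in parallel with R_g: R_g‖R_L = (8.26 × 4.98) / (8.26 + 4.98) = 3.107 kΩ.
V_out = 10.5 × 3.107 / (38.5 + 3.107) = 10.5 × 3.107/41.61 = 0.784 V.

V_out ≈ 0.784 V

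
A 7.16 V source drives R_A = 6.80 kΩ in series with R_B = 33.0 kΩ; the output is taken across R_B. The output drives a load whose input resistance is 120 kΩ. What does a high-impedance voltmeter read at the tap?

V_out ≈ 5.67 V

The load sits in parallel with R_B: R_B‖R_L = (33.0 × 120) / (33.0 + 120) = 25.88 kΩ.
V_out = 7.16 × 25.88 / (6.80 + 25.88) = 7.16 × 25.88/32.68 = 5.67 V.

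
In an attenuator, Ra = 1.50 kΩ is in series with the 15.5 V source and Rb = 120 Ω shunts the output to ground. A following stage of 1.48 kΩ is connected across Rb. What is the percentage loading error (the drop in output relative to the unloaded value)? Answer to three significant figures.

6.98 %

The divider's output (Thévenin) resistance is Ra‖Rb = 111.1 Ω.
Fractional drop under load = R_th/(R_th + R_L) = 111.1 / (111.1 + 1480) = 0.06983.
So the output falls by 6.98 %.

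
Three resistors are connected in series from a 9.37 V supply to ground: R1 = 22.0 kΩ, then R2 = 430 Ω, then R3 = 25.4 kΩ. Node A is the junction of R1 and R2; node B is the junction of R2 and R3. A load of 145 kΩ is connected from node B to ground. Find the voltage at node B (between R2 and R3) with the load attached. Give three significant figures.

At node B, R3 is in parallel with the load: R3‖R_L = 21610 Ω.
Below node A the resistance is R2 + (R3‖R_L) = 22040 Ω, so V_A = 9.37 × 22040/44040 = 4.690 V.
Then V_B = V_A × (R3‖R_L)/(R2 + R3‖R_L) = 4.690 × 21610/22040 = 4.60 V.

V ≈ 4.60 V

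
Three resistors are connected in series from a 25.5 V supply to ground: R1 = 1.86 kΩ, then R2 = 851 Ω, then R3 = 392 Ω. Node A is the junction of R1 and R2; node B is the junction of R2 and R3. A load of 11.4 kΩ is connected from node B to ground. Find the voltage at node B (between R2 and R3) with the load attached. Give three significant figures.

V ≈ 3.13 V

At node B, R3 is in parallel with the load: R3‖R_L = 379.0 Ω.
Below node A the resistance is R2 + (R3‖R_L) = 1230 Ω, so V_A = 25.5 × 1230/3090 = 10.15 V.
Then V_B = V_A × (R3‖R_L)/(R2 + R3‖R_L) = 10.15 × 379.0/1230 = 3.13 V.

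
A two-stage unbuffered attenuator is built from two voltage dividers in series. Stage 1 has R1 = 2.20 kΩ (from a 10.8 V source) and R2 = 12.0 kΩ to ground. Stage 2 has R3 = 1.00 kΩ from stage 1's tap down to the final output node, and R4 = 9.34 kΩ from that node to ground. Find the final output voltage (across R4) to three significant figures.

V_out ≈ 6.99 V

Stage 2 presents R3+R4 = 10.34 kΩ as a load on stage 1's tap.
Stage 1's lower leg becomes R2‖(R3+R4) = 5.554 kΩ, so V_mid = 10.8 × 5.554/7.754 = 7.736 V.
Stage 2 is itself unloaded: V_out = V_mid × R4/(R3+R4) = 7.736 × 9.34/10.34 = 6.99 V.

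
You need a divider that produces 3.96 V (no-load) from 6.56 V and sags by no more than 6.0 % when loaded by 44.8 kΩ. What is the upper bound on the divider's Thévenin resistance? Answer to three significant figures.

R_th ≤ 2.86 kΩ

Loading drop = R_th/(R_th + R_L) ≤ 0.0600, so R_th ≤ R_L · ε/(1−ε) = 44.8 kΩ × 0.0600/0.9400 = 2.86 kΩ.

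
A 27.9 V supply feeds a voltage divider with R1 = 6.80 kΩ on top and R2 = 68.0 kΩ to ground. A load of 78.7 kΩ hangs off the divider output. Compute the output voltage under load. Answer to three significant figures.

The load sits in parallel with R2: R2‖R_L = (68.0 × 78.7) / (68.0 + 78.7) = 36.48 kΩ.
V_out = 27.9 × 36.48 / (6.80 + 36.48) = 27.9 × 36.48/43.28 = 23.5 V.

V_out ≈ 23.5 V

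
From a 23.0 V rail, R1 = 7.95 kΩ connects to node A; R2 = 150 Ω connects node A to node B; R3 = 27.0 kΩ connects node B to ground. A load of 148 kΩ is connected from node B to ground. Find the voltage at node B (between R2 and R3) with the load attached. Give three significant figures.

At node B, R3 is in parallel with the load: R3‖R_L = 22830 Ω.
Below node A the resistance is R2 + (R3‖R_L) = 22980 Ω, so V_A = 23.0 × 22980/30930 = 17.09 V.
Then V_B = V_A × (R3‖R_L)/(R2 + R3‖R_L) = 17.09 × 22830/22980 = 17.0 V.

V ≈ 17.0 V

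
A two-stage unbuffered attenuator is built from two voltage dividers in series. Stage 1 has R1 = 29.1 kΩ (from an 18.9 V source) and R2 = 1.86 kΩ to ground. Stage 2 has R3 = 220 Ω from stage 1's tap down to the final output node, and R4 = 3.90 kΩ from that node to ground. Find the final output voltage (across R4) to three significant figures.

V_out ≈ 0.755 V

Stage 2 presents R3+R4 = 4120 Ω as a load on stage 1's tap.
Stage 1's lower leg becomes R2‖(R3+R4) = 1281 Ω, so V_mid = 18.9 × 1281/30380 = 0.7972 V.
Stage 2 is itself unloaded: V_out = V_mid × R4/(R3+R4) = 0.7972 × 3900/4120 = 0.755 V.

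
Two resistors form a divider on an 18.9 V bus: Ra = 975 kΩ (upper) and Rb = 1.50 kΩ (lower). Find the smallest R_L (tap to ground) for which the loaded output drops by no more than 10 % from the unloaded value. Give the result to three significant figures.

R_L(min) ≈ 13.5 kΩ

Output resistance R_th = Ra‖Rb = (975 × 1.50)/976.5 = 1.498 kΩ.
The fractional drop is R_th/(R_th + R_L); requiring this ≤ 0.100 gives R_L ≥ R_th(1/0.100 − 1) = 1.498 × 9.000 = 13.5 kΩ.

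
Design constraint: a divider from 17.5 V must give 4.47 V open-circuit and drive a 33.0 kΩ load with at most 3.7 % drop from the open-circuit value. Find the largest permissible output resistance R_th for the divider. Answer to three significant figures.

R_th ≤ 1.27 kΩ

Loading drop = R_th/(R_th + R_L) ≤ 0.0370, so R_th ≤ R_L · ε/(1−ε) = 33.0 kΩ × 0.0370/0.9630 = 1.27 kΩ.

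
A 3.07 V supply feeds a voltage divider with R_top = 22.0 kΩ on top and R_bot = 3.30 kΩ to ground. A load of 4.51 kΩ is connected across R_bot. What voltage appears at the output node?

The load sits in parallel with R_bot: R_bot‖R_L = (3.30 × 4.51) / (3.30 + 4.51) = 1.906 kΩ.
V_out = 3.07 × 1.906 / (22.0 + 1.906) = 3.07 × 1.906/23.91 = 0.245 V.

V_out ≈ 0.245 V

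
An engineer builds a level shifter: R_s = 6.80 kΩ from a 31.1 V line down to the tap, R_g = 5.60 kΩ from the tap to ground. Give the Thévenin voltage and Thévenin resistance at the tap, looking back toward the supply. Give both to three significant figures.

V_th is the open-circuit tap voltage: 31.1 × 5.60/(6.80 + 5.60) = 14.0 V.
With the supply zeroed, R_s and R_g appear in parallel from the tap: R_th = R_s‖R_g = (6.80 × 5.60)/12.40 = 3.07 kΩ.

V_th = 14.0 V, R_th = 3.07 kΩ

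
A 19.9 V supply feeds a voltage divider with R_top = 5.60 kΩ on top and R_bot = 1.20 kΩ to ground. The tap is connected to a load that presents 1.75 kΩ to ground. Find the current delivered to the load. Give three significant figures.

I_L ≈ 1.28 mA

R_bot‖R_L = 0.7119 kΩ; V_out = 19.9 × 0.7119/6.312 = 2.244 V.
I_L = V_out / R_L = 2.244 / 1.75 kΩ = 1.28 mA.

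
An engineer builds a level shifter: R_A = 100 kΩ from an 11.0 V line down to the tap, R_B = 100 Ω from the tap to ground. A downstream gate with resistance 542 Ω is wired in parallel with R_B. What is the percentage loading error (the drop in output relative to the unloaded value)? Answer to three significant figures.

15.6 %

The divider's output (Thévenin) resistance is R_A‖R_B = 99.90 Ω.
Fractional drop under load = R_th/(R_th + R_L) = 99.90 / (99.90 + 542) = 0.1556.
So the output falls by 15.6 %.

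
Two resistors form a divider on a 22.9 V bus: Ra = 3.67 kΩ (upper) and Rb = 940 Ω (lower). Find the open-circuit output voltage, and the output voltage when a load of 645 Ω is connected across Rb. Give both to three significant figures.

Unloaded: 4.67 V; loaded: 2.16 V

Open-circuit: V = 22.9 × 940/(3670 + 940) = 4.67 V.
With the load, Rb becomes Rb‖R_L = 382.5 Ω, so V = 22.9 × 382.5/4053 = 2.16 V.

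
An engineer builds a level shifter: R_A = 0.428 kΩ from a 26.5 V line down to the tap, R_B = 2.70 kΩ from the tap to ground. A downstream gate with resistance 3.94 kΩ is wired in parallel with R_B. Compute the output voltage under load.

V_out ≈ 20.9 V

The load sits in parallel with R_B: R_B‖R_L = (2700 × 3940) / (2700 + 3940) = 1602 Ω.
V_out = 26.5 × 1602 / (428 + 1602) = 26.5 × 1602/2030 = 20.9 V.
(Unloaded it would have been 22.9 V.)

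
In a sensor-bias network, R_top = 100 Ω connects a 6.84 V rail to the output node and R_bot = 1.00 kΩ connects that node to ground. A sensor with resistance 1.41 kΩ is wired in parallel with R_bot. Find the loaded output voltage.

V_out ≈ 5.84 V

The load sits in parallel with R_bot: R_bot‖R_L = (1000 × 1410) / (1000 + 1410) = 585.1 Ω.
V_out = 6.84 × 585.1 / (100 + 585.1) = 6.84 × 585.1/685.1 = 5.84 V.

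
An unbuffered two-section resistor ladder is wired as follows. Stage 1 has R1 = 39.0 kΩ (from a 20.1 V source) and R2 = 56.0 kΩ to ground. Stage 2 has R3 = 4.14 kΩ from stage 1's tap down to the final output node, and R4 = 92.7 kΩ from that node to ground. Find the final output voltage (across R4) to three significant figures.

V_out ≈ 9.17 V

Stage 2 presents R3+R4 = 96.84 kΩ as a load on stage 1's tap.
Stage 1's lower leg becomes R2‖(R3+R4) = 35.48 kΩ, so V_mid = 20.1 × 35.48/74.48 = 9.575 V.
Stage 2 is itself unloaded: V_out = V_mid × R4/(R3+R4) = 9.575 × 92.7/96.84 = 9.17 V.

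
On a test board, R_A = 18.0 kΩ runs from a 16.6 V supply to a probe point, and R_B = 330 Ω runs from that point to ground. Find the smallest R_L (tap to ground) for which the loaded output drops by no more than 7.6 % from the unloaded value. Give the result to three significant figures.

R_L(min) ≈ 3.94 kΩ

Output resistance R_th = R_A‖R_B = (18000 × 330)/18330 = 324.1 Ω.
The fractional drop is R_th/(R_th + R_L); requiring this ≤ 0.0760 gives R_L ≥ R_th(1/0.0760 − 1) = 324.1 × 12.16 = 3.94 kΩ.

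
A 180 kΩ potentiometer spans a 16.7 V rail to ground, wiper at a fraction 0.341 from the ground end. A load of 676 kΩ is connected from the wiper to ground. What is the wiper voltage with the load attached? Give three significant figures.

V ≈ 5.37 V

The wiper splits the pot into (1−α)R = 118.6 kΩ above and αR = 61.38 kΩ below.
Lower section ‖ load = 56.27 kΩ.
V_wiper = 16.7 × 56.27/(118.6 + 56.27) = 5.37 V.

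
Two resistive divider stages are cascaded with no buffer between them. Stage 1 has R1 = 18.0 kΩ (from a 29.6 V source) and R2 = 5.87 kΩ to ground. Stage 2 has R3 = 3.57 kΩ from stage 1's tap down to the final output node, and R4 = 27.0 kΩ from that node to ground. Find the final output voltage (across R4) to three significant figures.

V_out ≈ 5.62 V

Stage 2 presents R3+R4 = 30.57 kΩ as a load on stage 1's tap.
Stage 1's lower leg becomes R2‖(R3+R4) = 4.924 kΩ, so V_mid = 29.6 × 4.924/22.92 = 6.358 V.
Stage 2 is itself unloaded: V_out = V_mid × R4/(R3+R4) = 6.358 × 27.0/30.57 = 5.62 V.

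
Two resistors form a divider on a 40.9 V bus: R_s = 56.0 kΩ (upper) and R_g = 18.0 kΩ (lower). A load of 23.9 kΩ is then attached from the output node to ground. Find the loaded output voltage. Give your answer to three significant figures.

The load sits in parallel with R_g: R_g‖R_L = (18.0 × 23.9) / (18.0 + 23.9) = 10.27 kΩ.
V_out = 40.9 × 10.27 / (56.0 + 10.27) = 40.9 × 10.27/66.27 = 6.34 V.
(Unloaded it would have been 9.95 V.)

V_out ≈ 6.34 V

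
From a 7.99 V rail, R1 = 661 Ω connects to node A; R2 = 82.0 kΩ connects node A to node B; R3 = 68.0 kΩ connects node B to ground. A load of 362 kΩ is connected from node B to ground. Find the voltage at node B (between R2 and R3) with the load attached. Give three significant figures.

V ≈ 3.27 V

At node B, R3 is in parallel with the load: R3‖R_L = 57250 Ω.
Below node A the resistance is R2 + (R3‖R_L) = 139200 Ω, so V_A = 7.99 × 139200/139900 = 7.952 V.
Then V_B = V_A × (R3‖R_L)/(R2 + R3‖R_L) = 7.952 × 57250/139200 = 3.27 V.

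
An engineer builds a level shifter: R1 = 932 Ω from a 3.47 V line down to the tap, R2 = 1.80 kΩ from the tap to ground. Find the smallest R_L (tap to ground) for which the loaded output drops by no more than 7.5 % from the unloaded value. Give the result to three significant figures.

Output resistance R_th = R1‖R2 = (932 × 1800)/2732 = 614.1 Ω.
The fractional drop is R_th/(R_th + R_L); requiring this ≤ 0.0750 gives R_L ≥ R_th(1/0.0750 − 1) = 614.1 × 12.33 = 7.57 kΩ.

R_L(min) ≈ 7.57 kΩ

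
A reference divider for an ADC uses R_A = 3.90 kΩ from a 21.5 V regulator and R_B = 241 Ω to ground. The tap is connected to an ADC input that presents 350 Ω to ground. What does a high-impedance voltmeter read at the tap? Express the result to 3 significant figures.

V_out ≈ 0.759 V

The load sits in parallel with R_B: R_B‖R_L = (241 × 350) / (241 + 350) = 142.7 Ω.
V_out = 21.5 × 142.7 / (3900 + 142.7) = 21.5 × 142.7/4043 = 0.759 V.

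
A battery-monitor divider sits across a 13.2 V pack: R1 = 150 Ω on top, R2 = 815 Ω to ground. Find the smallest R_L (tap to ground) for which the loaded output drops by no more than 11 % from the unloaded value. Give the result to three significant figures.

Output resistance R_th = R1‖R2 = (150 × 815)/965.0 = 126.7 Ω.
The fractional drop is R_th/(R_th + R_L); requiring this ≤ 0.110 gives R_L ≥ R_th(1/0.110 − 1) = 126.7 × 8.091 = 1.02 kΩ.

R_L(min) ≈ 1.02 kΩ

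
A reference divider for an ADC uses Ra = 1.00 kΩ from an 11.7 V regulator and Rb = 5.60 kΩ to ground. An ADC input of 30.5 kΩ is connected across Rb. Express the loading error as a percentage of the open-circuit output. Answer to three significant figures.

The divider's output (Thévenin) resistance is Ra‖Rb = 0.8485 kΩ.
Fractional drop under load = R_th/(R_th + R_L) = 0.8485 / (0.8485 + 30.5) = 0.02707.
So the output falls by 2.71 %.

2.71 %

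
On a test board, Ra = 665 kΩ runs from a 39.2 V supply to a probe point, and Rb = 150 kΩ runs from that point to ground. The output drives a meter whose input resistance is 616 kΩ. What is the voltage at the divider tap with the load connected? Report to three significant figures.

The load sits in parallel with Rb: Rb‖R_L = (150 × 616) / (150 + 616) = 120.6 kΩ.
V_out = 39.2 × 120.6 / (665 + 120.6) = 39.2 × 120.6/785.6 = 6.02 V.

V_out ≈ 6.02 V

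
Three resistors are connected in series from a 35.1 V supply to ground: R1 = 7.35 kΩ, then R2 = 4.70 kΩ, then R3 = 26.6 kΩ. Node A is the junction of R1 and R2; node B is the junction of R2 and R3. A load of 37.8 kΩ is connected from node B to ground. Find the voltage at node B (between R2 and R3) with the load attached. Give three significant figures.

At node B, R3 is in parallel with the load: R3‖R_L = 15.61 kΩ.
Below node A the resistance is R2 + (R3‖R_L) = 20.31 kΩ, so V_A = 35.1 × 20.31/27.66 = 25.77 V.
Then V_B = V_A × (R3‖R_L)/(R2 + R3‖R_L) = 25.77 × 15.61/20.31 = 19.8 V.

V ≈ 19.8 V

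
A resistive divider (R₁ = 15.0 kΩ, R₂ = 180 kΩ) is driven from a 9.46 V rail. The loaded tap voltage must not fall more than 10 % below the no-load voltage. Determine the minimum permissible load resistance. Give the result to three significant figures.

Output resistance R_th = R₁‖R₂ = (15.0 × 180)/195.0 = 13.85 kΩ.
The fractional drop is R_th/(R_th + R_L); requiring this ≤ 0.100 gives R_L ≥ R_th(1/0.100 − 1) = 13.85 × 9.000 = 125 kΩ.

R_L(min) ≈ 125 kΩ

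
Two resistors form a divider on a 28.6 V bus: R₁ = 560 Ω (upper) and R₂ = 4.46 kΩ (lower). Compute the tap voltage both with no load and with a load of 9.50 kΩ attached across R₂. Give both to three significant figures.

Unloaded: 25.4 V; loaded: 24.1 V

Open-circuit: V = 28.6 × 4460/(560 + 4460) = 25.4 V.
With the load, R₂ becomes R₂‖R_L = 3035 Ω, so V = 28.6 × 3035/3595 = 24.1 V.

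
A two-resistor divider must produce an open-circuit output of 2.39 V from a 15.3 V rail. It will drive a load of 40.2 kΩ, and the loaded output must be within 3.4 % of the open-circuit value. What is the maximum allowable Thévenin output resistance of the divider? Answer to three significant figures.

R_th ≤ 1.41 kΩ

Loading drop = R_th/(R_th + R_L) ≤ 0.0340, so R_th ≤ R_L · ε/(1−ε) = 40.2 kΩ × 0.0340/0.9660 = 1.41 kΩ.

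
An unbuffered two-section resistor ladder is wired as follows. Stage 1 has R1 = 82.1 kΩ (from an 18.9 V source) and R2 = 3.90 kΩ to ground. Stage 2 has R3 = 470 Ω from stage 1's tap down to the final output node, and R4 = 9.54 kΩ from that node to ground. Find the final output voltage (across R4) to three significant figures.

V_out ≈ 0.595 V

Stage 2 presents R3+R4 = 10010 Ω as a load on stage 1's tap.
Stage 1's lower leg becomes R2‖(R3+R4) = 2807 Ω, so V_mid = 18.9 × 2807/84910 = 0.6247 V.
Stage 2 is itself unloaded: V_out = V_mid × R4/(R3+R4) = 0.6247 × 9540/10010 = 0.595 V.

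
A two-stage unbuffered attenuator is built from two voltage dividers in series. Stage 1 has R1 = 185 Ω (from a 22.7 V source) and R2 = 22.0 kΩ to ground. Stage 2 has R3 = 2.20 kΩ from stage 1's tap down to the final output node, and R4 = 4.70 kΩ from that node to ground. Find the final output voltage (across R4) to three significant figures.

V_out ≈ 14.9 V

Stage 2 presents R3+R4 = 6900 Ω as a load on stage 1's tap.
Stage 1's lower leg becomes R2‖(R3+R4) = 5253 Ω, so V_mid = 22.7 × 5253/5438 = 21.93 V.
Stage 2 is itself unloaded: V_out = V_mid × R4/(R3+R4) = 21.93 × 4700/6900 = 14.9 V.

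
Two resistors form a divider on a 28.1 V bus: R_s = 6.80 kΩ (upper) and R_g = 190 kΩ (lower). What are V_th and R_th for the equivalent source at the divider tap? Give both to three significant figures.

V_th is the open-circuit tap voltage: 28.1 × 190/(6.80 + 190) = 27.1 V.
With the supply zeroed, R_s and R_g appear in parallel from the tap: R_th = R_s‖R_g = (6.80 × 190)/196.8 = 6.57 kΩ.

V_th = 27.1 V, R_th = 6.57 kΩ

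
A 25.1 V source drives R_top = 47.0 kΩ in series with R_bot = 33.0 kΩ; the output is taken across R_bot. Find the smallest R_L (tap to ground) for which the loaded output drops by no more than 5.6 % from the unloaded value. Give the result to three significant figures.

Output resistance R_th = R_top‖R_bot = (47.0 × 33.0)/80.00 = 19.39 kΩ.
The fractional drop is R_th/(R_th + R_L); requiring this ≤ 0.0560 gives R_L ≥ R_th(1/0.0560 − 1) = 19.39 × 16.86 = 327 kΩ.

R_L(min) ≈ 327 kΩ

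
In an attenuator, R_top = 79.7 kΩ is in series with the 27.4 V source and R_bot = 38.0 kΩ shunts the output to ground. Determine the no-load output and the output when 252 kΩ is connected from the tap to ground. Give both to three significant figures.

Open-circuit: V = 27.4 × 38.0/(79.7 + 38.0) = 8.85 V.
With the load, R_bot becomes R_bot‖R_L = 33.02 kΩ, so V = 27.4 × 33.02/112.7 = 8.03 V.

Unloaded: 8.85 V; loaded: 8.03 V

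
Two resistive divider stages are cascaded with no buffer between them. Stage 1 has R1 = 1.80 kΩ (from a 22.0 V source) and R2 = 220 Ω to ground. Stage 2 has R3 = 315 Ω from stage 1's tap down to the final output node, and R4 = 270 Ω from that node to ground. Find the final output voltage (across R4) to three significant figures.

Stage 2 presents R3+R4 = 585.0 Ω as a load on stage 1's tap.
Stage 1's lower leg becomes R2‖(R3+R4) = 159.9 Ω, so V_mid = 22.0 × 159.9/1960 = 1.795 V.
Stage 2 is itself unloaded: V_out = V_mid × R4/(R3+R4) = 1.795 × 270/585.0 = 0.828 V.

V_out ≈ 0.828 V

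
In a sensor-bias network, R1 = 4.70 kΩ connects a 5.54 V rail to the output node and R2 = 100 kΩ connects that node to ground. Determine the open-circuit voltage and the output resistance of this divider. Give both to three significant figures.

V_th is the open-circuit tap voltage: 5.54 × 100/(4.70 + 100) = 5.29 V.
With the supply zeroed, R1 and R2 appear in parallel from the tap: R_th = R1‖R2 = (4.70 × 100)/104.7 = 4.49 kΩ.

V_th = 5.29 V, R_th = 4.49 kΩ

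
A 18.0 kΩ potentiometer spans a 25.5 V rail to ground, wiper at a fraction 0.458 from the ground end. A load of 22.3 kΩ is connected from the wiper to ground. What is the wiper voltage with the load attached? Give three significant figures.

V ≈ 9.73 V

The wiper splits the pot into (1−α)R = 9.756 kΩ above and αR = 8.244 kΩ below.
Lower section ‖ load = 6.019 kΩ.
V_wiper = 25.5 × 6.019/(9.756 + 6.019) = 9.73 V.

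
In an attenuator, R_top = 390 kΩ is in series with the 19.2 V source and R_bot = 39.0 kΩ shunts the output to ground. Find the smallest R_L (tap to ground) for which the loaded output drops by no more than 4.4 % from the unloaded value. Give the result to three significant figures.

Output resistance R_th = R_top‖R_bot = (390 × 39.0)/429.0 = 35.45 kΩ.
The fractional drop is R_th/(R_th + R_L); requiring this ≤ 0.0440 gives R_L ≥ R_th(1/0.0440 − 1) = 35.45 × 21.73 = 770 kΩ.

R_L(min) ≈ 770 kΩ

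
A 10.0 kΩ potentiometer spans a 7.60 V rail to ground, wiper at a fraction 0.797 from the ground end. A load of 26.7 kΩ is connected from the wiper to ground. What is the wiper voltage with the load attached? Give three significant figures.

The wiper splits the pot into (1−α)R = 2.030 kΩ above and αR = 7.970 kΩ below.
Lower section ‖ load = 6.138 kΩ.
V_wiper = 7.60 × 6.138/(2.030 + 6.138) = 5.71 V.

V ≈ 5.71 V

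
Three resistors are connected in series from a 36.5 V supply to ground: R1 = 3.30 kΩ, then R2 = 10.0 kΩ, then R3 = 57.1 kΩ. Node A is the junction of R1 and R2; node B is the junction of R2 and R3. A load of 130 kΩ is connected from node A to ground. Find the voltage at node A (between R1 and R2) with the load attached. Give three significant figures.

Below node A the series string R2+R3 = 67.10 kΩ sits in parallel with the 130 kΩ load: 44.26 kΩ.
V_A = 36.5 × 44.26/(3.30 + 44.26) = 34.0 V.

V ≈ 34.0 V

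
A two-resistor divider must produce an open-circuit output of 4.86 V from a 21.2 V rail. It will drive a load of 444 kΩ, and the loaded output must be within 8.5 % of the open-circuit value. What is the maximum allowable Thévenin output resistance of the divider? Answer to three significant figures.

Loading drop = R_th/(R_th + R_L) ≤ 0.0850, so R_th ≤ R_L · ε/(1−ε) = 444 kΩ × 0.0850/0.9150 = 41.2 kΩ.
(Any R1, R2 with R2/(R1+R2) = 0.229 and R1‖R2 ≤ 41.2 kΩ will meet the spec.)

R_th ≤ 41.2 kΩ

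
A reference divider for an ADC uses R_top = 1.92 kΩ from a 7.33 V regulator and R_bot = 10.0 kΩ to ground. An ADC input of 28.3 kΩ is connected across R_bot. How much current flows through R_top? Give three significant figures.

I ≈ 0.787 mA

R_bot‖R_L = 7.389 kΩ, so the source sees R_top + R_bot‖R_L = 9.309 kΩ.
I = 7.33 V / 9.309 kΩ = 0.787 mA.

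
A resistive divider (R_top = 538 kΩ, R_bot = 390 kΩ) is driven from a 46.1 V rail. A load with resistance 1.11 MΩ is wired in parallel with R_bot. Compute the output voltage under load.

The load sits in parallel with R_bot: R_bot‖R_L = (390 × 1110) / (390 + 1110) = 288.6 kΩ.
V_out = 46.1 × 288.6 / (538 + 288.6) = 46.1 × 288.6/826.6 = 16.1 V.

V_out ≈ 16.1 V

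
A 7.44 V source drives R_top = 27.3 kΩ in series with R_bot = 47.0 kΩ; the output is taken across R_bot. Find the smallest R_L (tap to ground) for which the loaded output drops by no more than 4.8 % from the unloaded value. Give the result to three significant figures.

Output resistance R_th = R_top‖R_bot = (27.3 × 47.0)/74.30 = 17.27 kΩ.
The fractional drop is R_th/(R_th + R_L); requiring this ≤ 0.0480 gives R_L ≥ R_th(1/0.0480 − 1) = 17.27 × 19.83 = 343 kΩ.

R_L(min) ≈ 343 kΩ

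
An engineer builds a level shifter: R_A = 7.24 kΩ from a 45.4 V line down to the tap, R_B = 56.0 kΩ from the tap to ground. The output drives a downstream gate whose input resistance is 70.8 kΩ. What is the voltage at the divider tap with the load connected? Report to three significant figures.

The load sits in parallel with R_B: R_B‖R_L = (56.0 × 70.8) / (56.0 + 70.8) = 31.27 kΩ.
V_out = 45.4 × 31.27 / (7.24 + 31.27) = 45.4 × 31.27/38.51 = 36.9 V.

V_out ≈ 36.9 V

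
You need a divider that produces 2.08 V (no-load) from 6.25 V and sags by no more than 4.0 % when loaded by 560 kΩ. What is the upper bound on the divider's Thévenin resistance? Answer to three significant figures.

Loading drop = R_th/(R_th + R_L) ≤ 0.0400, so R_th ≤ R_L · ε/(1−ε) = 560 kΩ × 0.0400/0.9600 = 23.3 kΩ.
(Any R1, R2 with R2/(R1+R2) = 0.333 and R1‖R2 ≤ 23.3 kΩ will meet the spec.)

R_th ≤ 23.3 kΩ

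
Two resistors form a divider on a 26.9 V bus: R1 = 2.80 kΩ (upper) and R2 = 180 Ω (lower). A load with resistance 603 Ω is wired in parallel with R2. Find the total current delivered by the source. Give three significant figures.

R2‖R_L = 138.6 Ω, so the source sees R1 + R2‖R_L = 2939 Ω.
I = 26.9 V / 2939 Ω = 9.15 mA.

I ≈ 9.15 mA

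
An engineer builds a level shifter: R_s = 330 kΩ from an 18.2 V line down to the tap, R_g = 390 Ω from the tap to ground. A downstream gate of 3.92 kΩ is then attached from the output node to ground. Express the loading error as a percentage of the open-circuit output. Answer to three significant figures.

9.04 %

Unloaded V = 18.2 × 390/330400 = 0.021484 V.
Loaded: R_g‖R_L = 354.7 Ω, giving V = 18.2 × 354.7/330400 = 0.019542 V.
Drop = (0.021484 − 0.019542) / 0.021484 = 9.04 %.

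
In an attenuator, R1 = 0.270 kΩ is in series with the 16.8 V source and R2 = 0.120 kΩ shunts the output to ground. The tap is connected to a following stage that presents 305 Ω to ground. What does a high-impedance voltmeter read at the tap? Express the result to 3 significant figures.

V_out ≈ 4.06 V

The load sits in parallel with R2: R2‖R_L = (120 × 305) / (120 + 305) = 86.12 Ω.
V_out = 16.8 × 86.12 / (270 + 86.12) = 16.8 × 86.12/356.1 = 4.06 V.
(Unloaded it would have been 5.17 V.)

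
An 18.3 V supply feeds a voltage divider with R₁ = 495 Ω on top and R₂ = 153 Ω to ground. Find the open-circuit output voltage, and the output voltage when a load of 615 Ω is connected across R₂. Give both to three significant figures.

Open-circuit: V = 18.3 × 153/(495 + 153) = 4.32 V.
With the load, R₂ becomes R₂‖R_L = 122.5 Ω, so V = 18.3 × 122.5/617.5 = 3.63 V.

Unloaded: 4.32 V; loaded: 3.63 V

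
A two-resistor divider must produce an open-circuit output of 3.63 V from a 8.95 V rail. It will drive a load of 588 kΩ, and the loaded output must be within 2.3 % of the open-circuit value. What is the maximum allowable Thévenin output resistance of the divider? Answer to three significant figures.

R_th ≤ 13.8 kΩ

Loading drop = R_th/(R_th + R_L) ≤ 0.0230, so R_th ≤ R_L · ε/(1−ε) = 588 kΩ × 0.0230/0.9770 = 13.8 kΩ.
(Any R1, R2 with R2/(R1+R2) = 0.406 and R1‖R2 ≤ 13.8 kΩ will meet the spec.)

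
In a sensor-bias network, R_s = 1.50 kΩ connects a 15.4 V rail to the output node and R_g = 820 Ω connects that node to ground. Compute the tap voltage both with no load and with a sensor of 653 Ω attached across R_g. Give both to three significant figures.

Unloaded: 5.44 V; loaded: 3.00 V

Open-circuit: V = 15.4 × 820/(1500 + 820) = 5.44 V.
With the load, R_g becomes R_g‖R_L = 363.5 Ω, so V = 15.4 × 363.5/1864 = 3.00 V.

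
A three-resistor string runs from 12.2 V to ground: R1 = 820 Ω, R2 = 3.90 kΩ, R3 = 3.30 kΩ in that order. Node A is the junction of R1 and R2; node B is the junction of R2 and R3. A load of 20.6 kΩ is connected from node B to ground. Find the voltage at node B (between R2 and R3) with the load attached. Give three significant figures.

At node B, R3 is in parallel with the load: R3‖R_L = 2844 Ω.
Below node A the resistance is R2 + (R3‖R_L) = 6744 Ω, so V_A = 12.2 × 6744/7564 = 10.88 V.
Then V_B = V_A × (R3‖R_L)/(R2 + R3‖R_L) = 10.88 × 2844/6744 = 4.59 V.

V ≈ 4.59 V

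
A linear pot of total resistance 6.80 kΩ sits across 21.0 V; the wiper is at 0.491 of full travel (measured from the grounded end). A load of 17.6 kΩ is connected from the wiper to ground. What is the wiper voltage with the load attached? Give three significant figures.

V ≈ 9.40 V

The wiper splits the pot into (1−α)R = 3.461 kΩ above and αR = 3.339 kΩ below.
Lower section ‖ load = 2.806 kΩ.
V_wiper = 21.0 × 2.806/(3.461 + 2.806) = 9.40 V.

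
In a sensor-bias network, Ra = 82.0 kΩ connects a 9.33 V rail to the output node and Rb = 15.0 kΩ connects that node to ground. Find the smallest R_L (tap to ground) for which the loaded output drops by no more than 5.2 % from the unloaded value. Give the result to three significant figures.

R_L(min) ≈ 231 kΩ

Output resistance R_th = Ra‖Rb = (82.0 × 15.0)/97.00 = 12.68 kΩ.
The fractional drop is R_th/(R_th + R_L); requiring this ≤ 0.0520 gives R_L ≥ R_th(1/0.0520 − 1) = 12.68 × 18.23 = 231 kΩ.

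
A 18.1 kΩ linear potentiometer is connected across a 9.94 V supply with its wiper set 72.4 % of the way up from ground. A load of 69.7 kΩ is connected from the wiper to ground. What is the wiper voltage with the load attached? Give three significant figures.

The wiper splits the pot into (1−α)R = 4.996 kΩ above and αR = 13.10 kΩ below.
Lower section ‖ load = 11.03 kΩ.
V_wiper = 9.94 × 11.03/(4.996 + 11.03) = 6.84 V.

V ≈ 6.84 V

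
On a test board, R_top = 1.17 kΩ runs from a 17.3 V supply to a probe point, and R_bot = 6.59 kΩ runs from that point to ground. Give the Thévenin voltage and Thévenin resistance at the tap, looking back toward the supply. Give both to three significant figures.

V_th is the open-circuit tap voltage: 17.3 × 6.59/(1.17 + 6.59) = 14.7 V.
With the supply zeroed, R_top and R_bot appear in parallel from the tap: R_th = R_top‖R_bot = (1.17 × 6.59)/7.760 = 994 Ω.

V_th = 14.7 V, R_th = 994 Ω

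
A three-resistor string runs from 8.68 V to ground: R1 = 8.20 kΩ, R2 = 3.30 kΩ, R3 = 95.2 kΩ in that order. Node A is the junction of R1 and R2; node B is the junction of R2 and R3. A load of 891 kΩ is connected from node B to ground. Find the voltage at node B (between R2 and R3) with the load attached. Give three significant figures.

V ≈ 7.66 V

At node B, R3 is in parallel with the load: R3‖R_L = 86.01 kΩ.
Below node A the resistance is R2 + (R3‖R_L) = 89.31 kΩ, so V_A = 8.68 × 89.31/97.51 = 7.950 V.
Then V_B = V_A × (R3‖R_L)/(R2 + R3‖R_L) = 7.950 × 86.01/89.31 = 7.66 V.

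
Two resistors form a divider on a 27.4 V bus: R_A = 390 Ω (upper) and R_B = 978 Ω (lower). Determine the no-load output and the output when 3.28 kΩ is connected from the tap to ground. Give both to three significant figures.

Open-circuit: V = 27.4 × 978/(390 + 978) = 19.6 V.
With the load, R_B becomes R_B‖R_L = 753.4 Ω, so V = 27.4 × 753.4/1143 = 18.1 V.

Unloaded: 19.6 V; loaded: 18.1 V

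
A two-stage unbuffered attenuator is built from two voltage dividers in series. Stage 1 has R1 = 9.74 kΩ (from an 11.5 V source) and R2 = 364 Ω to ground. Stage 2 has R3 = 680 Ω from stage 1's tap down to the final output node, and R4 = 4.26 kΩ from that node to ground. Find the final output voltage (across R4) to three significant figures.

V_out ≈ 0.334 V

Stage 2 presents R3+R4 = 4940 Ω as a load on stage 1's tap.
Stage 1's lower leg becomes R2‖(R3+R4) = 339.0 Ω, so V_mid = 11.5 × 339.0/10080 = 0.3868 V.
Stage 2 is itself unloaded: V_out = V_mid × R4/(R3+R4) = 0.3868 × 4260/4940 = 0.334 V.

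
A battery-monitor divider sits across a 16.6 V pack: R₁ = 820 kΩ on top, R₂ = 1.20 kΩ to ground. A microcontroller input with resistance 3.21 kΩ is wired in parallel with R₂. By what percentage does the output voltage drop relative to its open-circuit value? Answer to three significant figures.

27.2 %

The divider's output (Thévenin) resistance is R₁‖R₂ = 1.198 kΩ.
Fractional drop under load = R_th/(R_th + R_L) = 1.198 / (1.198 + 3.21) = 0.2718.
So the output falls by 27.2 %.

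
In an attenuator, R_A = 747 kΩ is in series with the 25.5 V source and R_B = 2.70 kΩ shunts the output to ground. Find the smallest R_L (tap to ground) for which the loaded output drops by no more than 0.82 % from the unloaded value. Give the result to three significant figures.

R_L(min) ≈ 325 kΩ

Output resistance R_th = R_A‖R_B = (747 × 2.70)/749.7 = 2.690 kΩ.
The fractional drop is R_th/(R_th + R_L); requiring this ≤ 0.00820 gives R_L ≥ R_th(1/0.00820 − 1) = 2.690 × 121.0 = 325 kΩ.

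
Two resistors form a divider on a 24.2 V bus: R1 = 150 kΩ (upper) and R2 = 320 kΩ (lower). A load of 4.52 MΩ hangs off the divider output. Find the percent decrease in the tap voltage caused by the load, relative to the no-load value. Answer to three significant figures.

The divider's output (Thévenin) resistance is R1‖R2 = 102.1 kΩ.
Fractional drop under load = R_th/(R_th + R_L) = 102.1 / (102.1 + 4520) = 0.02210.
So the output falls by 2.21 %.

2.21 %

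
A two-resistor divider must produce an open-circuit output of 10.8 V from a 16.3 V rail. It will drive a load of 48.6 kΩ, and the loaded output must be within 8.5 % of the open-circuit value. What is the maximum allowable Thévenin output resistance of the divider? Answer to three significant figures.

R_th ≤ 4.51 kΩ

Loading drop = R_th/(R_th + R_L) ≤ 0.0850, so R_th ≤ R_L · ε/(1−ε) = 48.6 kΩ × 0.0850/0.9150 = 4.51 kΩ.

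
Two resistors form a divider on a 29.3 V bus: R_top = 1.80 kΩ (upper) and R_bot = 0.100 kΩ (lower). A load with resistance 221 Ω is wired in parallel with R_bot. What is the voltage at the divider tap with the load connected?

The load sits in parallel with R_bot: R_bot‖R_L = (100 × 221) / (100 + 221) = 68.85 Ω.
V_out = 29.3 × 68.85 / (1800 + 68.85) = 29.3 × 68.85/1869 = 1.08 V.

V_out ≈ 1.08 V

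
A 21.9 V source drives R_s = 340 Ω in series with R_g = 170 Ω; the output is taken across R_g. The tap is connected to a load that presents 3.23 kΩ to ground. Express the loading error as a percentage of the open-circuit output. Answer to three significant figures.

3.39 %

The divider's output (Thévenin) resistance is R_s‖R_g = 113.3 Ω.
Fractional drop under load = R_th/(R_th + R_L) = 113.3 / (113.3 + 3230) = 0.03390.
So the output falls by 3.39 %.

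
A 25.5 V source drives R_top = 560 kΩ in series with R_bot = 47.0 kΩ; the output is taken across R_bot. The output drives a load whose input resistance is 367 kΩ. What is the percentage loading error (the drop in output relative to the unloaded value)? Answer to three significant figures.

The divider's output (Thévenin) resistance is R_top‖R_bot = 43.36 kΩ.
Fractional drop under load = R_th/(R_th + R_L) = 43.36 / (43.36 + 367) = 0.1057.
So the output falls by 10.6 %.

10.6 %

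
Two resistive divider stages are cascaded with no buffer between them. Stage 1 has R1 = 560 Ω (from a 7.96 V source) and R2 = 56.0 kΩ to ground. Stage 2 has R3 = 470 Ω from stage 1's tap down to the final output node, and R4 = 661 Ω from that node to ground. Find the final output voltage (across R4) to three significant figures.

V_out ≈ 3.09 V

Stage 2 presents R3+R4 = 1131 Ω as a load on stage 1's tap.
Stage 1's lower leg becomes R2‖(R3+R4) = 1109 Ω, so V_mid = 7.96 × 1109/1669 = 5.289 V.
Stage 2 is itself unloaded: V_out = V_mid × R4/(R3+R4) = 5.289 × 661/1131 = 3.09 V.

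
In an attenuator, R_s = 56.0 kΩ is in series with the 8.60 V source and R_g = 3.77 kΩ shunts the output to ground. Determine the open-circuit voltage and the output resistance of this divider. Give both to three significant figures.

V_th = 0.542 V, R_th = 3.53 kΩ

V_th is the open-circuit tap voltage: 8.60 × 3.77/(56.0 + 3.77) = 0.542 V.
With the supply zeroed, R_s and R_g appear in parallel from the tap: R_th = R_s‖R_g = (56.0 × 3.77)/59.77 = 3.53 kΩ.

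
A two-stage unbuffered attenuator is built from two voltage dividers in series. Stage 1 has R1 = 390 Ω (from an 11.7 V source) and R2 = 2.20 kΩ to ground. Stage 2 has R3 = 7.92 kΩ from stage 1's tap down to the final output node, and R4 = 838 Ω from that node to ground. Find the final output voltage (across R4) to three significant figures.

V_out ≈ 0.916 V

Stage 2 presents R3+R4 = 8758 Ω as a load on stage 1's tap.
Stage 1's lower leg becomes R2‖(R3+R4) = 1758 Ω, so V_mid = 11.7 × 1758/2148 = 9.576 V.
Stage 2 is itself unloaded: V_out = V_mid × R4/(R3+R4) = 9.576 × 838/8758 = 0.916 V.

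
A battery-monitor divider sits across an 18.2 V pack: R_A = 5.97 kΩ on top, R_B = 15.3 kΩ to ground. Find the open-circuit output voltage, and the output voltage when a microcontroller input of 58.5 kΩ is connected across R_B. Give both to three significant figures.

Open-circuit: V = 18.2 × 15.3/(5.97 + 15.3) = 13.1 V.
With the load, R_B becomes R_B‖R_L = 12.13 kΩ, so V = 18.2 × 12.13/18.10 = 12.2 V.

Unloaded: 13.1 V; loaded: 12.2 V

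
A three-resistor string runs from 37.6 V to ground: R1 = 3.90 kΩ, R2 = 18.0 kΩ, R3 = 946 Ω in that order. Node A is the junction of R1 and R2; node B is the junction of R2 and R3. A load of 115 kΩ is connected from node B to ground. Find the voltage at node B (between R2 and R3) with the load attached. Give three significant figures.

V ≈ 1.54 V

At node B, R3 is in parallel with the load: R3‖R_L = 938.3 Ω.
Below node A the resistance is R2 + (R3‖R_L) = 18940 Ω, so V_A = 37.6 × 18940/22840 = 31.18 V.
Then V_B = V_A × (R3‖R_L)/(R2 + R3‖R_L) = 31.18 × 938.3/18940 = 1.54 V.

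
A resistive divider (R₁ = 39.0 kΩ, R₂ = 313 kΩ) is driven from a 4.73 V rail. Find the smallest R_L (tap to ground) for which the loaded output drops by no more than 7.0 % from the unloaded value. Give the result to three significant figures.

Output resistance R_th = R₁‖R₂ = (39.0 × 313)/352.0 = 34.68 kΩ.
The fractional drop is R_th/(R_th + R_L); requiring this ≤ 0.0700 gives R_L ≥ R_th(1/0.0700 − 1) = 34.68 × 13.29 = 461 kΩ.

R_L(min) ≈ 461 kΩ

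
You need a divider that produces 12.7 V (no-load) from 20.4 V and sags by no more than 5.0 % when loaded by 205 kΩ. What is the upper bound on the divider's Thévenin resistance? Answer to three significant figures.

R_th ≤ 10.8 kΩ

Loading drop = R_th/(R_th + R_L) ≤ 0.0500, so R_th ≤ R_L · ε/(1−ε) = 205 kΩ × 0.0500/0.9500 = 10.8 kΩ.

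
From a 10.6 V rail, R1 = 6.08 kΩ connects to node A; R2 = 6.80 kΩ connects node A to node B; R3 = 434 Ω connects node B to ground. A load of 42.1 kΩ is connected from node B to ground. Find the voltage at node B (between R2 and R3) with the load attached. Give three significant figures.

V ≈ 0.342 V

At node B, R3 is in parallel with the load: R3‖R_L = 429.6 Ω.
Below node A the resistance is R2 + (R3‖R_L) = 7230 Ω, so V_A = 10.6 × 7230/13310 = 5.758 V.
Then V_B = V_A × (R3‖R_L)/(R2 + R3‖R_L) = 5.758 × 429.6/7230 = 0.342 V.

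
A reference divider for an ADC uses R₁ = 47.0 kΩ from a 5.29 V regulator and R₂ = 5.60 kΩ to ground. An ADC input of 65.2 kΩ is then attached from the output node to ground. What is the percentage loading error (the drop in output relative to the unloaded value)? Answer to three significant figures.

7.13 %

The divider's output (Thévenin) resistance is R₁‖R₂ = 5.004 kΩ.
Fractional drop under load = R_th/(R_th + R_L) = 5.004 / (5.004 + 65.2) = 0.07128.
So the output falls by 7.13 %.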